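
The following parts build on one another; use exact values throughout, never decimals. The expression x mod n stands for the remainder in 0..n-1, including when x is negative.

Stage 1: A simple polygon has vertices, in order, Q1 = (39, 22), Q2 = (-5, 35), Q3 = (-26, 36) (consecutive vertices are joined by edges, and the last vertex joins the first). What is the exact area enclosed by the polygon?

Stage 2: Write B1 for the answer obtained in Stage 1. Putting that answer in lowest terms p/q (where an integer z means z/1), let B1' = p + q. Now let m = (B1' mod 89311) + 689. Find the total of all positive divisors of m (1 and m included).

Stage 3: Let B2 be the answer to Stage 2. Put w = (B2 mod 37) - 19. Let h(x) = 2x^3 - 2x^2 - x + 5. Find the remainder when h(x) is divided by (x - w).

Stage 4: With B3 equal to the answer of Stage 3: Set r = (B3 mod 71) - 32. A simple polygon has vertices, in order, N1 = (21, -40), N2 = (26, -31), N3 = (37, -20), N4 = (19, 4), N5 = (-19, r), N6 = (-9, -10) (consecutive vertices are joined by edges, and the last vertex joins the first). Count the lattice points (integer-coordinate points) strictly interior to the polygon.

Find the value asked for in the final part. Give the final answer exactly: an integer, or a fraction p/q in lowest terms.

Stage 1: cross terms: (39*35 - -5*22)=1475, (-5*36 - -26*35)=730, (-26*22 - 39*36)=-1976; twice the area = |229| = 229; area = 229/2; answer 229/2
Stage 2: B1 = 229/2; threaded value p + q = 231; m = 920; 920 = 2^3 * 5 * 23; sigma = (1 + 2 + 4 + 8) * (1 + 5) * (1 + 23) = 15 * 6 * 24 = 2160; answer 2160
Stage 3: B2 = 2160; w = -5; remainder = value at the root: 2*(-5)^3 - 2*(-5)^2 - 1*(-5)^1 + 5 = (-250) + (-50) + (5) + (5) = -290; answer -290
Stage 4: B3 = -290; r = 33; cross terms: (21*-31 - 26*-40)=389, (26*-20 - 37*-31)=627, (37*4 - 19*-20)=528, (19*33 - -19*4)=703, (-19*-10 - -9*33)=487, (-9*-40 - 21*-10)=570; twice the area = |3304| = 3304; area = 1652; boundary points = 1 + 11 + 6 + 1 + 1 + 30 = 50; strictly interior points = area - boundary/2 + 1 = 1628; answer 1628

1628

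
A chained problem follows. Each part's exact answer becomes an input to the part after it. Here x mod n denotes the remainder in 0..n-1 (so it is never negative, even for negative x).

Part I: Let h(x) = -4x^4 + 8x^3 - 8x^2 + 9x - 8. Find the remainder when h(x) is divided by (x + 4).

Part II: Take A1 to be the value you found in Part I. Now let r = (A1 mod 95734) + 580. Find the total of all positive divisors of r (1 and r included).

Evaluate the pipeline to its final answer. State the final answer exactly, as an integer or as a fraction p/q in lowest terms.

Part I: remainder = value at the root: -4*(-4)^4 + 8*(-4)^3 - 8*(-4)^2 + 9*(-4)^1 - 8 = (-1024) + (-512) + (-128) + (-36) + (-8) = -1708; answer -1708
Part II: A1 = -1708; r = 94606; 94606 = 2 * 47303; sigma = (1 + 2) * (1 + 47303) = 3 * 47304 = 141912; answer 141912

141912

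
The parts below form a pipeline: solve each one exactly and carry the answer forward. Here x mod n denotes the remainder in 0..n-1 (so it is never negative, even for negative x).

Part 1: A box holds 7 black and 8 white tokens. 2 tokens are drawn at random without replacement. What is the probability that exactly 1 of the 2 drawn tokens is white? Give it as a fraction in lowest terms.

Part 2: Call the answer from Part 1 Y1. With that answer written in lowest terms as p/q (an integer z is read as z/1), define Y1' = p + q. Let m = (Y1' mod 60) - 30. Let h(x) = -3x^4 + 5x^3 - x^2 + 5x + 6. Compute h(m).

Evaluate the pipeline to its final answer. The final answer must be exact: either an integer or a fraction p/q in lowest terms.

-8996

Part 1: total draws C(15,2) = 105; favorable C(8,1)*C(7,1) = 56; P = 8/15; answer 8/15
Part 2: Y1 = 8/15; threaded value p + q = 23; m = -7; -3*(-7)^4 + 5*(-7)^3 - 1*(-7)^2 + 5*(-7)^1 + 6 = (-7203) + (-1715) + (-49) + (-35) + (6) = -8996; answer -8996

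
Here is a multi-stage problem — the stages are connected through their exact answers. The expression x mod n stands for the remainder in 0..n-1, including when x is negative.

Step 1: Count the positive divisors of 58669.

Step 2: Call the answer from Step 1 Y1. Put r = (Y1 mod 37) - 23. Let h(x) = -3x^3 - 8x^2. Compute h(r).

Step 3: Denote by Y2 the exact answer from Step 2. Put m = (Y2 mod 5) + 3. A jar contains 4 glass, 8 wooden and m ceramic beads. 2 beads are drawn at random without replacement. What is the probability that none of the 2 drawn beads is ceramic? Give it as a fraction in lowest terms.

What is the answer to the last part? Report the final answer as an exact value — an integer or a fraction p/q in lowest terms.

Step 1: 58669 = 13 * 4513; number of divisors = (1+1) * (1+1) = 4; answer 4
Step 2: Y1 = 4; r = -19; -3*(-19)^3 - 8*(-19)^2 = (20577) + (-2888) = 17689; answer 17689
Step 3: Y2 = 17689; m = 7; total draws C(19,2) = 171; favorable C(12,2) = 66; P = 22/57; answer 22/57

22/57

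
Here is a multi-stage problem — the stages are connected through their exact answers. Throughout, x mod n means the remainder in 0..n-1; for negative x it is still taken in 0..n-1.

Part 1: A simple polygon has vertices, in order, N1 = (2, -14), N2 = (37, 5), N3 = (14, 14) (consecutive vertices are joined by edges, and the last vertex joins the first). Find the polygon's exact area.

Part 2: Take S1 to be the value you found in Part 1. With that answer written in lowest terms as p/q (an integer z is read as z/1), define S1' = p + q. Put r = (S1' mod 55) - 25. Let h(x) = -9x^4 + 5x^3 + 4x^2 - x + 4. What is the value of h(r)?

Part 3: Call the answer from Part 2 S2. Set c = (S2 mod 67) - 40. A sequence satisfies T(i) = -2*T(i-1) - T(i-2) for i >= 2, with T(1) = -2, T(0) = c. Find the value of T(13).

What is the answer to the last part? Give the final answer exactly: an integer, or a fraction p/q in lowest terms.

Part 1: cross terms: (2*5 - 37*-14)=528, (37*14 - 14*5)=448, (14*-14 - 2*14)=-224; twice the area = |752| = 752; area = 376; answer 376
Part 2: S1 = 376; threaded value p + q = 377; r = 22; -9*(22)^4 + 5*(22)^3 + 4*(22)^2 - 1*(22)^1 + 4 = (-2108304) + (53240) + (1936) + (-22) + (4) = -2053146; answer -2053146
Part 3: S2 = -2053146; c = -38; T(2) = -2*(-2) - 1*(-38) = 42; iterating: T(2)=42, T(3)=-82, T(4)=122, T(5)=-162, T(6)=202, T(7)=-242, T(8)=282, T(9)=-322, T(10)=362, T(11)=-402, T(12)=442, T(13)=-482; answer -482

-482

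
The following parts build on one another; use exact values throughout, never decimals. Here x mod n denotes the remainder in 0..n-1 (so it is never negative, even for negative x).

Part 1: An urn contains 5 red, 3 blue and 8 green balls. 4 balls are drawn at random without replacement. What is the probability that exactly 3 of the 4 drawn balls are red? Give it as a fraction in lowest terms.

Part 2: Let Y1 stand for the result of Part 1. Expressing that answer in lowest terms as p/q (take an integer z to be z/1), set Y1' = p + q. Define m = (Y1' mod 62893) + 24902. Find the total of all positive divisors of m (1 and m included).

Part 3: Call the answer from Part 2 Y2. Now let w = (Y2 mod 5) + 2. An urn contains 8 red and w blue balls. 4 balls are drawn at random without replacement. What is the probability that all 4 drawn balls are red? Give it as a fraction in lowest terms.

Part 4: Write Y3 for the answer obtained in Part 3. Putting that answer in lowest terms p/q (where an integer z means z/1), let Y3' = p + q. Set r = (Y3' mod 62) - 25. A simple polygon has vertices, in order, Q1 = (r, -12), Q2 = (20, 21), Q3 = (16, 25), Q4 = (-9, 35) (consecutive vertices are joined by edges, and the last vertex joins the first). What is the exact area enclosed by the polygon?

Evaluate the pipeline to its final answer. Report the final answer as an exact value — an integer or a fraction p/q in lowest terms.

1591/2

Part 1: total draws C(16,4) = 1820; favorable C(5,3)*C(11,1) = 110; P = 11/182; answer 11/182
Part 2: Y1 = 11/182; threaded value p + q = 193; m = 25095; 25095 = 3 * 5 * 7 * 239; sigma = (1 + 3) * (1 + 5) * (1 + 7) * (1 + 239) = 4 * 6 * 8 * 240 = 46080; answer 46080
Part 3: Y2 = 46080; w = 2; total draws C(10,4) = 210; favorable C(8,4) = 70; P = 1/3; answer 1/3
Part 4: Y3 = 1/3; threaded value p + q = 4; r = -21; cross terms: (-21*21 - 20*-12)=-201, (20*25 - 16*21)=164, (16*35 - -9*25)=785, (-9*-12 - -21*35)=843; twice the area = |1591| = 1591; area = 1591/2; answer 1591/2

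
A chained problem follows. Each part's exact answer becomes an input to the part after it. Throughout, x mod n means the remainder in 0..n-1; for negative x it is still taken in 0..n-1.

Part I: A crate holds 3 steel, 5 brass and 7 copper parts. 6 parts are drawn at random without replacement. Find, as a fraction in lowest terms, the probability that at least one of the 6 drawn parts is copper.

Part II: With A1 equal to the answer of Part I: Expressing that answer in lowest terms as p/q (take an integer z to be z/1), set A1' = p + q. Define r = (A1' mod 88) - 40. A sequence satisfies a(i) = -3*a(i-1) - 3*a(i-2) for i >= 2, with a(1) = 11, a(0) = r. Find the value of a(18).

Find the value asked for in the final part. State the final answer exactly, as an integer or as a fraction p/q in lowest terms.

433026

Part I: total draws C(15,6) = 5005; complement C(8,6) = 28; favorable 5005 - 28 = 4977; P = 711/715; answer 711/715
Part II: A1 = 711/715; threaded value p + q = 1426; r = -22; a(2) = -3*(11) - 3*(-22) = 33; iterating: a(2)=33, a(3)=-132, a(4)=297, a(5)=-495, a(6)=594, a(7)=-297, a(8)=-891, a(9)=3564, a(10)=-8019, a(11)=13365, a(12)=-16038, a(13)=8019, a(14)=24057, a(15)=-96228, a(16)=216513, a(17)=-360855, a(18)=433026; answer 433026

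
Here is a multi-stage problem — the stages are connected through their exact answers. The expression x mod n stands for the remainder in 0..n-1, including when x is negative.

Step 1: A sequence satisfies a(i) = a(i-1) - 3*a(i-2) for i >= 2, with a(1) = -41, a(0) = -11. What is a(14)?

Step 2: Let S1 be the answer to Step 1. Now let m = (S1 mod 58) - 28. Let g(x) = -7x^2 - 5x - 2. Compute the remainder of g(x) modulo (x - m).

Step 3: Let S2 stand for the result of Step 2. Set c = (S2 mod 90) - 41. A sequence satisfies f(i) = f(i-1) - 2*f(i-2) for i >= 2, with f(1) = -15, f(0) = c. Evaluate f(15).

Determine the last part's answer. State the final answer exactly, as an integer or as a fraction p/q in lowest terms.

Step 1: a(2) = 1*(-41) - 3*(-11) = -8; iterating: a(2)=-8, a(3)=115, a(4)=139, a(5)=-206, a(6)=-623, a(7)=-5, a(8)=1864, a(9)=1879, a(10)=-3713, a(11)=-9350, a(12)=1789, a(13)=29839, a(14)=24472; answer 24472
Step 2: S1 = 24472; m = 26; remainder = value at the root: -7*(26)^2 - 5*(26)^1 - 2 = (-4732) + (-130) + (-2) = -4864; answer -4864
Step 3: S2 = -4864; c = 45; f(2) = 1*(-15) - 2*(45) = -105; iterating: f(2)=-105, f(3)=-75, f(4)=135, f(5)=285, f(6)=15, f(7)=-555, f(8)=-585, f(9)=525, f(10)=1695, f(11)=645, f(12)=-2745, f(13)=-4035, f(14)=1455, f(15)=9525; answer 9525

9525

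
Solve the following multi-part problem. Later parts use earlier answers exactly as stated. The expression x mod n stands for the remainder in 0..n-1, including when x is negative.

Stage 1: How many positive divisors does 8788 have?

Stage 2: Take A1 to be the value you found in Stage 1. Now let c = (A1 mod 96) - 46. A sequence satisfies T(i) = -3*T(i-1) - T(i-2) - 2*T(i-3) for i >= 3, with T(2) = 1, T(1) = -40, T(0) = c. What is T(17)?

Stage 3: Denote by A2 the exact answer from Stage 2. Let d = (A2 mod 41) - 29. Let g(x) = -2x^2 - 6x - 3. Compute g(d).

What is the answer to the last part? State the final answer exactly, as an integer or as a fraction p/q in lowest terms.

-11

Stage 1: 8788 = 2^2 * 13^3; number of divisors = (2+1) * (3+1) = 12; answer 12
Stage 2: A1 = 12; c = -34; T(3) = -3*(1) - 1*(-40) - 2*(-34) = 105; iterating: T(3)=105, T(4)=-236, T(5)=601, T(6)=-1777, T(7)=5202, T(8)=-15031, T(9)=43445, T(10)=-125708, T(11)=363741, T(12)=-1052405, T(13)=3044890, T(14)=-8809747, T(15)=25489161, T(16)=-73747516, T(17)=213372881; answer 213372881
Stage 3: A2 = 213372881; d = -4; -2*(-4)^2 - 6*(-4)^1 - 3 = (-32) + (24) + (-3) = -11; answer -11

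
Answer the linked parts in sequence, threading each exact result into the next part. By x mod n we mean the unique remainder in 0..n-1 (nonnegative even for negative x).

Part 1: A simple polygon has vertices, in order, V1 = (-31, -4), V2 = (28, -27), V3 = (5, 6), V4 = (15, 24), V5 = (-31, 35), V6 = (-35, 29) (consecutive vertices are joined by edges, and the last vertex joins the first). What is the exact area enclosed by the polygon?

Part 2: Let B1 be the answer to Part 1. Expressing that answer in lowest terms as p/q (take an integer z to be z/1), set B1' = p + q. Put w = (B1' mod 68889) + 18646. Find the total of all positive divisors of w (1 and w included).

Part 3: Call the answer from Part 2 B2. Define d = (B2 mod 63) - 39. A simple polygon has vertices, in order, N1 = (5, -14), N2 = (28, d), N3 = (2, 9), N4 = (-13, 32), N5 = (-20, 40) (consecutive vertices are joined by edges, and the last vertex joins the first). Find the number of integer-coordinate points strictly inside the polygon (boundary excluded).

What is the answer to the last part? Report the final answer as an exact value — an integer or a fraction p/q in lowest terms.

452

Part 1: cross terms: (-31*-27 - 28*-4)=949, (28*6 - 5*-27)=303, (5*24 - 15*6)=30, (15*35 - -31*24)=1269, (-31*29 - -35*35)=326, (-35*-4 - -31*29)=1039; twice the area = |3916| = 3916; area = 1958; answer 1958
Part 2: B1 = 1958; threaded value p + q = 1959; w = 20605; 20605 = 5 * 13 * 317; sigma = (1 + 5) * (1 + 13) * (1 + 317) = 6 * 14 * 318 = 26712; answer 26712
Part 3: B2 = 26712; d = -39; cross terms: (5*-39 - 28*-14)=197, (28*9 - 2*-39)=330, (2*32 - -13*9)=181, (-13*40 - -20*32)=120, (-20*-14 - 5*40)=80; twice the area = |908| = 908; area = 454; boundary points = 1 + 2 + 1 + 1 + 1 = 6; strictly interior points = area - boundary/2 + 1 = 452; answer 452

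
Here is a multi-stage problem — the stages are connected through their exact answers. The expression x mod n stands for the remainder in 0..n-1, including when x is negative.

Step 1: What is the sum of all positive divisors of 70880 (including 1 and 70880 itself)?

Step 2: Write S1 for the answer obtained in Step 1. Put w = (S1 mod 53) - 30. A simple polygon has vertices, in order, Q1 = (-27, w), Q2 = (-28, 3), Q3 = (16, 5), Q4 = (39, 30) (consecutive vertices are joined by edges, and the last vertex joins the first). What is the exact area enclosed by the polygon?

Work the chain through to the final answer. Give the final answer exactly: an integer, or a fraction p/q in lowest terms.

Step 1: 70880 = 2^5 * 5 * 443; sigma = (1 + 2 + 4 + 8 + 16 + 32) * (1 + 5) * (1 + 443) = 63 * 6 * 444 = 167832; answer 167832
Step 2: S1 = 167832; w = 4; cross terms: (-27*3 - -28*4)=31, (-28*5 - 16*3)=-188, (16*30 - 39*5)=285, (39*4 - -27*30)=966; twice the area = |1094| = 1094; area = 547; answer 547

547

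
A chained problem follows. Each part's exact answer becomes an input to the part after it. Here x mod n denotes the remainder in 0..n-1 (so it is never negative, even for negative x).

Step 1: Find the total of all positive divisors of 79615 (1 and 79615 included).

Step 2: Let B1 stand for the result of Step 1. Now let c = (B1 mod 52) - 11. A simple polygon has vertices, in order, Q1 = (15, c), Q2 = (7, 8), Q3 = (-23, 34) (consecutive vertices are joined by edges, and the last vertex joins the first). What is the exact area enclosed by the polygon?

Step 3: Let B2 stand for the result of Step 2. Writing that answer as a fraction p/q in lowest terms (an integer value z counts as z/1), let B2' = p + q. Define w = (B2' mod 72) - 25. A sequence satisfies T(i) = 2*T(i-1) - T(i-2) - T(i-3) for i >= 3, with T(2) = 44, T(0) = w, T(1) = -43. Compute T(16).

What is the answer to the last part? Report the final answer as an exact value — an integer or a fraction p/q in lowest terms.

Step 1: 79615 = 5 * 15923; sigma = (1 + 5) * (1 + 15923) = 6 * 15924 = 95544; answer 95544
Step 2: B1 = 95544; c = 9; cross terms: (15*8 - 7*9)=57, (7*34 - -23*8)=422, (-23*9 - 15*34)=-717; twice the area = |-238| = 238; area = 119; answer 119
Step 3: B2 = 119; threaded value p + q = 120; w = 23; T(3) = 2*(44) - 1*(-43) - 1*(23) = 108; iterating: T(3)=108, T(4)=215, T(5)=278, T(6)=233, T(7)=-27, T(8)=-565, T(9)=-1336, T(10)=-2080, T(11)=-2259, T(12)=-1102, T(13)=2135, T(14)=7631, T(15)=14229, T(16)=18692; answer 18692

18692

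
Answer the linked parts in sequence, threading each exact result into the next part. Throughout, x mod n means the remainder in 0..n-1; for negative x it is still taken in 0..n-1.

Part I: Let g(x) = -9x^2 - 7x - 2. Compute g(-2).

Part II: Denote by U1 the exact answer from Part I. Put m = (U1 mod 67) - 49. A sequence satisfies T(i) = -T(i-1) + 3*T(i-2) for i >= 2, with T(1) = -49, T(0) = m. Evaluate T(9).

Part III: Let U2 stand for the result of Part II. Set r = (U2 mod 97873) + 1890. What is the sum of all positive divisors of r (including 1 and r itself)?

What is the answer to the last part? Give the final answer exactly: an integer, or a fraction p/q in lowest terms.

Part I: -9*(-2)^2 - 7*(-2)^1 - 2 = (-36) + (14) + (-2) = -24; answer -24
Part II: U1 = -24; m = -6; T(2) = -1*(-49) + 3*(-6) = 31; iterating: T(2)=31, T(3)=-178, T(4)=271, T(5)=-805, T(6)=1618, T(7)=-4033, T(8)=8887, T(9)=-20986; answer -20986
Part III: U2 = -20986; r = 78777; 78777 = 3^2 * 8753; sigma = (1 + 3 + 9) * (1 + 8753) = 13 * 8754 = 113802; answer 113802

113802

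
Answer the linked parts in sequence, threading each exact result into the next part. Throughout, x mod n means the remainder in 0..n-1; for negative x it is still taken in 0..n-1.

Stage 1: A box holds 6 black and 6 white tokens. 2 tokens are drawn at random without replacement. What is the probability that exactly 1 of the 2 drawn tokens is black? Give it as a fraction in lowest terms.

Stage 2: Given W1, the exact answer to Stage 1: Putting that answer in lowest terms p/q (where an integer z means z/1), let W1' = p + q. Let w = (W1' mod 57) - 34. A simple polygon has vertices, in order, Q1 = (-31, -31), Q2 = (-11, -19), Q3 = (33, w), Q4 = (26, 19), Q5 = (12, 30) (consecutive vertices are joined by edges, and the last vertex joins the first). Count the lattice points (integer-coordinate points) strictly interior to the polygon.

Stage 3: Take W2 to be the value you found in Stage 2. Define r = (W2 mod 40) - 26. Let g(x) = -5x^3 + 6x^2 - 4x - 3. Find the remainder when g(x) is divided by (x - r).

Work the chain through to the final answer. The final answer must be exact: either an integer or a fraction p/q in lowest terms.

Stage 1: total draws C(12,2) = 66; favorable C(6,1)*C(6,1) = 36; P = 6/11; answer 6/11
Stage 2: W1 = 6/11; threaded value p + q = 17; w = -17; cross terms: (-31*-19 - -11*-31)=248, (-11*-17 - 33*-19)=814, (33*19 - 26*-17)=1069, (26*30 - 12*19)=552, (12*-31 - -31*30)=558; twice the area = |3241| = 3241; area = 3241/2; boundary points = 4 + 2 + 1 + 1 + 1 = 9; strictly interior points = area - boundary/2 + 1 = 1617; answer 1617
Stage 3: W2 = 1617; r = -9; remainder = value at the root: -5*(-9)^3 + 6*(-9)^2 - 4*(-9)^1 - 3 = (3645) + (486) + (36) + (-3) = 4164; answer 4164

4164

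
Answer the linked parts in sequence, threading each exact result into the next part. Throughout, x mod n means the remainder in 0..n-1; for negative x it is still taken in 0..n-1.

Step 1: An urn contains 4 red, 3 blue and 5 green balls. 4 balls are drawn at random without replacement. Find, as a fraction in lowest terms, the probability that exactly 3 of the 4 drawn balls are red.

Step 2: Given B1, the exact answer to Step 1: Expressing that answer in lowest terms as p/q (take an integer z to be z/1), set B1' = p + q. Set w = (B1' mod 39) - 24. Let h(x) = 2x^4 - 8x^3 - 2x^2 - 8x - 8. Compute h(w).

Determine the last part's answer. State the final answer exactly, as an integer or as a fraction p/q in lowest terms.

Step 1: total draws C(12,4) = 495; favorable C(4,3)*C(8,1) = 32; P = 32/495; answer 32/495
Step 2: B1 = 32/495; threaded value p + q = 527; w = -4; 2*(-4)^4 - 8*(-4)^3 - 2*(-4)^2 - 8*(-4)^1 - 8 = (512) + (512) + (-32) + (32) + (-8) = 1016; answer 1016

1016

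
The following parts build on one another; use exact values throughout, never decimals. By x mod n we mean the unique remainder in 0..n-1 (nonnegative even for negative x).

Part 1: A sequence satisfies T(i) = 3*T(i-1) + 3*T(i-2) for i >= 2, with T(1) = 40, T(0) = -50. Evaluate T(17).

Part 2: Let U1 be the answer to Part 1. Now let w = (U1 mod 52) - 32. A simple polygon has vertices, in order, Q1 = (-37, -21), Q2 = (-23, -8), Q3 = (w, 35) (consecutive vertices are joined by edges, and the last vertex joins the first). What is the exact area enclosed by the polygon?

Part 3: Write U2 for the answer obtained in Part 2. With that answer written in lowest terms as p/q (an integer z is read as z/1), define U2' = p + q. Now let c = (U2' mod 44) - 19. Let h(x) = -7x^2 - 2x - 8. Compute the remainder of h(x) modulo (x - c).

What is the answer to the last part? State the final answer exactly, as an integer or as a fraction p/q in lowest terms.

-440

Part 1: T(2) = 3*(40) + 3*(-50) = -30; iterating: T(2)=-30, T(3)=30, T(4)=0, T(5)=90, T(6)=270, T(7)=1080, T(8)=4050, T(9)=15390, T(10)=58320, T(11)=221130, T(12)=838350, T(13)=3178440, T(14)=12050370, T(15)=45686430, T(16)=173210400, T(17)=656690490; answer 656690490
Part 2: U1 = 656690490; w = -18; cross terms: (-37*-8 - -23*-21)=-187, (-23*35 - -18*-8)=-949, (-18*-21 - -37*35)=1673; twice the area = |537| = 537; area = 537/2; answer 537/2
Part 3: U2 = 537/2; threaded value p + q = 539; c = -8; remainder = value at the root: -7*(-8)^2 - 2*(-8)^1 - 8 = (-448) + (16) + (-8) = -440; answer -440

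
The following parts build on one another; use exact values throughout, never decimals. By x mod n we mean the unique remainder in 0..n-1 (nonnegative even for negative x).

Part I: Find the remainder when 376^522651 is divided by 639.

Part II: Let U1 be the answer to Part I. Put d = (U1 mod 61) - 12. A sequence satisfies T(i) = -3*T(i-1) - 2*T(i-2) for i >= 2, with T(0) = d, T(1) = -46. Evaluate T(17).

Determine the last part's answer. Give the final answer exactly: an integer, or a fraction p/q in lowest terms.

Part I: squarings mod 639: 376^1=376, 376^2=157, 376^4=367, 376^8=499, 376^16=430, 376^32=229, 376^64=43, 376^128=571, 376^256=151, 376^512=436, 376^1024=313, 376^2048=202, 376^4096=547, 376^8192=157, 376^16384=367, 376^32768=499, 376^65536=430, 376^131072=229, 376^262144=43; 376^522651 = 376^1 * 376^2 * 376^8 * 376^16 * 376^128 * 376^256 * 376^2048 * 376^4096 * 376^8192 * 376^16384 * 376^32768 * 376^65536 * 376^131072 * 376^262144 = 136 (mod 639); answer 136
Part II: U1 = 136; d = 2; T(2) = -3*(-46) - 2*(2) = 134; iterating: T(2)=134, T(3)=-310, T(4)=662, T(5)=-1366, T(6)=2774, T(7)=-5590, T(8)=11222, T(9)=-22486, T(10)=45014, T(11)=-90070, T(12)=180182, T(13)=-360406, T(14)=720854, T(15)=-1441750, T(16)=2883542, T(17)=-5767126; answer -5767126

-5767126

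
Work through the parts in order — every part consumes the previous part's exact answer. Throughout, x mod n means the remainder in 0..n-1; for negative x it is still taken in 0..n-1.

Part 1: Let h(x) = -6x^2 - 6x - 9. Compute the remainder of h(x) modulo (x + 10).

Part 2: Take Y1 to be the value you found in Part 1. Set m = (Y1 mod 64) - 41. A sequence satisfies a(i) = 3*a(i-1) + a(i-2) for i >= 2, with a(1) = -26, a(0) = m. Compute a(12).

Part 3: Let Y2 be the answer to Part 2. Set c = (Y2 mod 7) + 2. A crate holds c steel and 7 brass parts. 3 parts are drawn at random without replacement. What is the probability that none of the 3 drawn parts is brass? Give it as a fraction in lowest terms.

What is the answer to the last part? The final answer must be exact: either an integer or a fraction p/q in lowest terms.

10/143

Part 1: remainder = value at the root: -6*(-10)^2 - 6*(-10)^1 - 9 = (-600) + (60) + (-9) = -549; answer -549
Part 2: Y1 = -549; m = -14; a(2) = 3*(-26) + 1*(-14) = -92; iterating: a(2)=-92, a(3)=-302, a(4)=-998, a(5)=-3296, a(6)=-10886, a(7)=-35954, a(8)=-118748, a(9)=-392198, a(10)=-1295342, a(11)=-4278224, a(12)=-14130014; answer -14130014
Part 3: Y2 = -14130014; c = 6; total draws C(13,3) = 286; favorable C(6,3) = 20; P = 10/143; answer 10/143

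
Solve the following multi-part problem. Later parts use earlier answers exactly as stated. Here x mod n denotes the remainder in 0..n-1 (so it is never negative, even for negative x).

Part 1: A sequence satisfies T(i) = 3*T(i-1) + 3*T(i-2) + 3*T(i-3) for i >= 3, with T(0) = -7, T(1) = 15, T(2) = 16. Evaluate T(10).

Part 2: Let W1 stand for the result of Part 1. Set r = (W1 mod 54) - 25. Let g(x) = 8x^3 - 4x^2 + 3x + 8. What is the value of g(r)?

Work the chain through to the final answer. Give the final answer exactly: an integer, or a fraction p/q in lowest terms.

-127567

Part 1: T(3) = 3*(16) + 3*(15) + 3*(-7) = 72; iterating: T(3)=72, T(4)=309, T(5)=1191, T(6)=4716, T(7)=18648, T(8)=73665, T(9)=291087, T(10)=1150200; answer 1150200
Part 2: W1 = 1150200; r = -25; 8*(-25)^3 - 4*(-25)^2 + 3*(-25)^1 + 8 = (-125000) + (-2500) + (-75) + (8) = -127567; answer -127567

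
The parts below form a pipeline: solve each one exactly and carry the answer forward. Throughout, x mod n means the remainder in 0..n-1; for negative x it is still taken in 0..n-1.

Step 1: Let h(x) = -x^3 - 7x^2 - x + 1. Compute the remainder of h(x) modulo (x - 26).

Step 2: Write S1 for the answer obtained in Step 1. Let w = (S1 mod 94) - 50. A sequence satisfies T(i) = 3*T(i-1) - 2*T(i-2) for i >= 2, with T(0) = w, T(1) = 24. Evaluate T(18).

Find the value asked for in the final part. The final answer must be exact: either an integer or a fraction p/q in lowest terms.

9174994

Step 1: remainder = value at the root: -1*(26)^3 - 7*(26)^2 - 1*(26)^1 + 1 = (-17576) + (-4732) + (-26) + (1) = -22333; answer -22333
Step 2: S1 = -22333; w = -11; T(2) = 3*(24) - 2*(-11) = 94; iterating: T(2)=94, T(3)=234, T(4)=514, T(5)=1074, T(6)=2194, T(7)=4434, T(8)=8914, T(9)=17874, T(10)=35794, T(11)=71634, T(12)=143314, T(13)=286674, T(14)=573394, T(15)=1146834, T(16)=2293714, T(17)=4587474, T(18)=9174994; answer 9174994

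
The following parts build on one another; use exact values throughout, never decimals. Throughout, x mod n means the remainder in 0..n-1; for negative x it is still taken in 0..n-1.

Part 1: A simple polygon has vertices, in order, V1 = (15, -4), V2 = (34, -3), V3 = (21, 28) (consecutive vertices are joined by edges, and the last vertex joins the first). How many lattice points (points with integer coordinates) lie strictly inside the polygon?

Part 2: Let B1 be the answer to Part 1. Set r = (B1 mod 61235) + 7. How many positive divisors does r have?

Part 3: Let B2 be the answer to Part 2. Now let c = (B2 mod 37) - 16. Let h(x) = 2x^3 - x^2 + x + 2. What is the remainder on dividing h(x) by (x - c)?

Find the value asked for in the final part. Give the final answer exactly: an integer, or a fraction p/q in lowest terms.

Part 1: cross terms: (15*-3 - 34*-4)=91, (34*28 - 21*-3)=1015, (21*-4 - 15*28)=-504; twice the area = |602| = 602; area = 301; boundary points = 1 + 1 + 2 = 4; strictly interior points = area - boundary/2 + 1 = 300; answer 300
Part 2: B1 = 300; r = 307; 307 is prime, so its only divisors are 1 and 307; count = 2; answer 2
Part 3: B2 = 2; c = -14; remainder = value at the root: 2*(-14)^3 - 1*(-14)^2 + 1*(-14)^1 + 2 = (-5488) + (-196) + (-14) + (2) = -5696; answer -5696

-5696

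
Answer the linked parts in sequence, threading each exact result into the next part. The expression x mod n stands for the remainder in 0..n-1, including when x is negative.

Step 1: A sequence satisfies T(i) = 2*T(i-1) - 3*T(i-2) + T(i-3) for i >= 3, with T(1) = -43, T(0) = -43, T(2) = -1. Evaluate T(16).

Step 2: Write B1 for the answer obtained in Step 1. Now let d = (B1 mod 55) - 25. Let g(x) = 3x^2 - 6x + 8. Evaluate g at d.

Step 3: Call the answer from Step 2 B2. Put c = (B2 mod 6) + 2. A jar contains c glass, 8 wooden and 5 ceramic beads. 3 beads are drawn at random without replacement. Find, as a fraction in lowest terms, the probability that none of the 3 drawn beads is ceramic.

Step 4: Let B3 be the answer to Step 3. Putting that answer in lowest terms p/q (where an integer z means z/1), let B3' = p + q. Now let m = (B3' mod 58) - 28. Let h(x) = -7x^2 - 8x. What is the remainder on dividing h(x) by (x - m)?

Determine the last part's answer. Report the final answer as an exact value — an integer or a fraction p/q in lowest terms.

-15

Step 1: T(3) = 2*(-1) - 3*(-43) + 1*(-43) = 84; iterating: T(3)=84, T(4)=128, T(5)=3, T(6)=-294, T(7)=-469, T(8)=-53, T(9)=1007, T(10)=1704, T(11)=334, T(12)=-3437, T(13)=-6172, T(14)=-1699, T(15)=11681, T(16)=22287; answer 22287
Step 2: B1 = 22287; d = -13; 3*(-13)^2 - 6*(-13)^1 + 8 = (507) + (78) + (8) = 593; answer 593
Step 3: B2 = 593; c = 7; total draws C(20,3) = 1140; favorable C(15,3) = 455; P = 91/228; answer 91/228
Step 4: B3 = 91/228; threaded value p + q = 319; m = 1; remainder = value at the root: -7*(1)^2 - 8*(1)^1 = (-7) + (-8) = -15; answer -15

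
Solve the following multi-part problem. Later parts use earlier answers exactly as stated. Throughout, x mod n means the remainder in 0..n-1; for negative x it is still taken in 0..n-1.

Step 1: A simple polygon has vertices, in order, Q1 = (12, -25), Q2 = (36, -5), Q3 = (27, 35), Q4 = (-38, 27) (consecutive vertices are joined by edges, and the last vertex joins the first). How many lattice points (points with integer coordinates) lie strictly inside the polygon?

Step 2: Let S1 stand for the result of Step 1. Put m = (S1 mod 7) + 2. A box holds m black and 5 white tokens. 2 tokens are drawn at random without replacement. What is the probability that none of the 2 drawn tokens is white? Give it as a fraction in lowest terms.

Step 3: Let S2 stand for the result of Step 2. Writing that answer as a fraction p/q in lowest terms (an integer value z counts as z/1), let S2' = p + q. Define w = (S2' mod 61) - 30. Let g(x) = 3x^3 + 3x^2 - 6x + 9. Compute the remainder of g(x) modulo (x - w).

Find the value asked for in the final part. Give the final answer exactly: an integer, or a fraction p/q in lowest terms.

-1287

Step 1: cross terms: (12*-5 - 36*-25)=840, (36*35 - 27*-5)=1395, (27*27 - -38*35)=2059, (-38*-25 - 12*27)=626; twice the area = |4920| = 4920; area = 2460; boundary points = 4 + 1 + 1 + 2 = 8; strictly interior points = area - boundary/2 + 1 = 2457; answer 2457
Step 2: S1 = 2457; m = 2; total draws C(7,2) = 21; favorable C(2,2) = 1; P = 1/21; answer 1/21
Step 3: S2 = 1/21; threaded value p + q = 22; w = -8; remainder = value at the root: 3*(-8)^3 + 3*(-8)^2 - 6*(-8)^1 + 9 = (-1536) + (192) + (48) + (9) = -1287; answer -1287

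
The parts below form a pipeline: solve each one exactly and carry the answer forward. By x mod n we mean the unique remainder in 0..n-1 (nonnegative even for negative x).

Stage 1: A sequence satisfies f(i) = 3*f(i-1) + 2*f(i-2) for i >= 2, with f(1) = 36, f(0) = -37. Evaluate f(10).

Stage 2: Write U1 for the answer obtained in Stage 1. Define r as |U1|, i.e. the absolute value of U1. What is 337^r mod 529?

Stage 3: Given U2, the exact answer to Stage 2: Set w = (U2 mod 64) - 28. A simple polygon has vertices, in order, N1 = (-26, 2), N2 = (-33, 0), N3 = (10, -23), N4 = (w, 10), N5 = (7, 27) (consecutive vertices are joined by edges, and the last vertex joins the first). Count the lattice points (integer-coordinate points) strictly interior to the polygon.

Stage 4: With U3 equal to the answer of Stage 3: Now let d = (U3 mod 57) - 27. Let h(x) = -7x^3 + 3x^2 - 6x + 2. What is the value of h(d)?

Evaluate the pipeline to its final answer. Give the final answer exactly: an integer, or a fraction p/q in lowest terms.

Stage 1: f(2) = 3*(36) + 2*(-37) = 34; iterating: f(2)=34, f(3)=174, f(4)=590, f(5)=2118, f(6)=7534, f(7)=26838, f(8)=95582, f(9)=340422, f(10)=1212430; answer 1212430
Stage 2: U1 = 1212430; r = 1212430; squarings mod 529: 337^1=337, 337^2=363, 337^4=48, 337^8=188, 337^16=430, 337^32=279, 337^64=78, 337^128=265, 337^256=397, 337^512=496, 337^1024=31, 337^2048=432, 337^4096=416, 337^8192=73, 337^16384=39, 337^32768=463, 337^65536=124, 337^131072=35, 337^262144=167, 337^524288=381, 337^1048576=215; 337^1212430 = 337^2 * 337^4 * 337^8 * 337^32768 * 337^131072 * 337^1048576 = 26 (mod 529); answer 26
Stage 3: U2 = 26; w = -2; cross terms: (-26*0 - -33*2)=66, (-33*-23 - 10*0)=759, (10*10 - -2*-23)=54, (-2*27 - 7*10)=-124, (7*2 - -26*27)=716; twice the area = |1471| = 1471; area = 1471/2; boundary points = 1 + 1 + 3 + 1 + 1 = 7; strictly interior points = area - boundary/2 + 1 = 733; answer 733
Stage 4: U3 = 733; d = 22; -7*(22)^3 + 3*(22)^2 - 6*(22)^1 + 2 = (-74536) + (1452) + (-132) + (2) = -73214; answer -73214

-73214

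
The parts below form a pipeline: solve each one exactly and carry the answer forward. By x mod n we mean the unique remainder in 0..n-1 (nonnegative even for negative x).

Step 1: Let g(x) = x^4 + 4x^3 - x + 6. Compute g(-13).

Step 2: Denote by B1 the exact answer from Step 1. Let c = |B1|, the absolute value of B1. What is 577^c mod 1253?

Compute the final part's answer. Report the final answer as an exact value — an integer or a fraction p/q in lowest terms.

375

Step 1: 1*(-13)^4 + 4*(-13)^3 - 1*(-13)^1 + 6 = (28561) + (-8788) + (13) + (6) = 19792; answer 19792
Step 2: B1 = 19792; c = 19792; squarings mod 1253: 577^1=577, 577^2=884, 577^4=837, 577^8=142, 577^16=116, 577^32=926, 577^64=424, 577^128=597, 577^256=557, 577^512=758, 577^1024=690, 577^2048=1213, 577^4096=347, 577^8192=121, 577^16384=858; 577^19792 = 577^16 * 577^64 * 577^256 * 577^1024 * 577^2048 * 577^16384 = 375 (mod 1253); answer 375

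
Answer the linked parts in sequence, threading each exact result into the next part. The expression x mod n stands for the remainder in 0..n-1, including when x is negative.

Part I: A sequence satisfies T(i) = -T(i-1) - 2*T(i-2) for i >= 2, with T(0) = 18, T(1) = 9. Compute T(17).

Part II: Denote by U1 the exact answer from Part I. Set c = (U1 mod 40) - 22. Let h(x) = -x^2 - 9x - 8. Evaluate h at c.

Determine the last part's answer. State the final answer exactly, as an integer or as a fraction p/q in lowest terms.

Part I: T(2) = -1*(9) - 2*(18) = -45; iterating: T(2)=-45, T(3)=27, T(4)=63, T(5)=-117, T(6)=-9, T(7)=243, T(8)=-225, T(9)=-261, T(10)=711, T(11)=-189, T(12)=-1233, T(13)=1611, T(14)=855, T(15)=-4077, T(16)=2367, T(17)=5787; answer 5787
Part II: U1 = 5787; c = 5; -1*(5)^2 - 9*(5)^1 - 8 = (-25) + (-45) + (-8) = -78; answer -78

-78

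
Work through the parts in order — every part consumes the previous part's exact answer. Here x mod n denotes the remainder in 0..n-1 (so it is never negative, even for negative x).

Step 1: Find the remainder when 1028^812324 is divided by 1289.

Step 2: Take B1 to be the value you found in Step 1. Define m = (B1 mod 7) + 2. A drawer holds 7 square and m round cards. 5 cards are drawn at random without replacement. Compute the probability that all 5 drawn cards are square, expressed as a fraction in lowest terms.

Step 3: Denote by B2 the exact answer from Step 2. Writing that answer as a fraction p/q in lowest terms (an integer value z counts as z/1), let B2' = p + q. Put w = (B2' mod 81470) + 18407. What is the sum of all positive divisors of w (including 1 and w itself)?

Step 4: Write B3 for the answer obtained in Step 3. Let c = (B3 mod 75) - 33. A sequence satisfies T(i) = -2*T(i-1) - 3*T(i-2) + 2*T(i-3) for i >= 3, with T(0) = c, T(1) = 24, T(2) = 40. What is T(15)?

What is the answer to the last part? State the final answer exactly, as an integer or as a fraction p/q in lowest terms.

Step 1: squarings mod 1289: 1028^1=1028, 1028^2=1093, 1028^4=1035, 1028^8=66, 1028^16=489, 1028^32=656, 1028^64=1099, 1028^128=8, 1028^256=64, 1028^512=229, 1028^1024=881, 1028^2048=183, 1028^4096=1264, 1028^8192=625, 1028^16384=58, 1028^32768=786, 1028^65536=365, 1028^131072=458, 1028^262144=946, 1028^524288=350; 1028^812324 = 1028^4 * 1028^32 * 1028^256 * 1028^1024 * 1028^8192 * 1028^16384 * 1028^262144 * 1028^524288 = 928 (mod 1289); answer 928
Step 2: B1 = 928; m = 6; total draws C(13,5) = 1287; favorable C(7,5) = 21; P = 7/429; answer 7/429
Step 3: B2 = 7/429; threaded value p + q = 436; w = 18843; 18843 = 3 * 11 * 571; sigma = (1 + 3) * (1 + 11) * (1 + 571) = 4 * 12 * 572 = 27456; answer 27456
Step 4: B3 = 27456; c = -27; T(3) = -2*(40) - 3*(24) + 2*(-27) = -206; iterating: T(3)=-206, T(4)=340, T(5)=18, T(6)=-1468, T(7)=3562, T(8)=-2684, T(9)=-8254, T(10)=31684, T(11)=-43974, T(12)=-23612, T(13)=242514, T(14)=-502140, T(15)=229514; answer 229514

229514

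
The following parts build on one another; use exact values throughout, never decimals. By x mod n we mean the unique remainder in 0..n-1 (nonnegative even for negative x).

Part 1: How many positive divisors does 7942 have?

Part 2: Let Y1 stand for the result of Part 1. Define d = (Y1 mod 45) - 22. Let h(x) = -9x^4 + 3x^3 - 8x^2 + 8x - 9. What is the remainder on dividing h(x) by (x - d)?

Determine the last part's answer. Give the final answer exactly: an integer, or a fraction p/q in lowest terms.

-93889

Part 1: 7942 = 2 * 11 * 19^2; number of divisors = (1+1) * (1+1) * (2+1) = 12; answer 12
Part 2: Y1 = 12; d = -10; remainder = value at the root: -9*(-10)^4 + 3*(-10)^3 - 8*(-10)^2 + 8*(-10)^1 - 9 = (-90000) + (-3000) + (-800) + (-80) + (-9) = -93889; answer -93889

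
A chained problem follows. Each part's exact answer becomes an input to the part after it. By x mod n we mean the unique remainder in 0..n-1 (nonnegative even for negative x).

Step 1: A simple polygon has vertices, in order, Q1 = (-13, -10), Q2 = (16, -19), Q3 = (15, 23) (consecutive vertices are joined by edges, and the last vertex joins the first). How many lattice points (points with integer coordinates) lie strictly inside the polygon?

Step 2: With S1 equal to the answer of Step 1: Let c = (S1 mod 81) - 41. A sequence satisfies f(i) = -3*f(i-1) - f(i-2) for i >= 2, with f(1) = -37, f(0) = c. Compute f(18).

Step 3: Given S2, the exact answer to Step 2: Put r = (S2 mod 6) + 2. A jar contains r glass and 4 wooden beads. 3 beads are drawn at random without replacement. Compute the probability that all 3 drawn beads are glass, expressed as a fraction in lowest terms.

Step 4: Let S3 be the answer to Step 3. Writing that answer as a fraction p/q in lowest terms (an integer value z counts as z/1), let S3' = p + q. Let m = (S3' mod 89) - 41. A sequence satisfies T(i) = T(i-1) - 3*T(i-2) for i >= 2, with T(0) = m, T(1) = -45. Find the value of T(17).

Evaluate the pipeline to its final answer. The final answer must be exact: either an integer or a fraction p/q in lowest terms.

322365

Step 1: cross terms: (-13*-19 - 16*-10)=407, (16*23 - 15*-19)=653, (15*-10 - -13*23)=149; twice the area = |1209| = 1209; area = 1209/2; boundary points = 1 + 1 + 1 = 3; strictly interior points = area - boundary/2 + 1 = 604; answer 604
Step 2: S1 = 604; c = -4; f(2) = -3*(-37) - 1*(-4) = 115; iterating: f(2)=115, f(3)=-308, f(4)=809, f(5)=-2119, f(6)=5548, f(7)=-14525, f(8)=38027, f(9)=-99556, f(10)=260641, f(11)=-682367, f(12)=1786460, f(13)=-4677013, f(14)=12244579, f(15)=-32056724, f(16)=83925593, f(17)=-219720055, f(18)=575234572; answer 575234572
Step 3: S2 = 575234572; r = 6; total draws C(10,3) = 120; favorable C(6,3) = 20; P = 1/6; answer 1/6
Step 4: S3 = 1/6; threaded value p + q = 7; m = -34; T(2) = 1*(-45) - 3*(-34) = 57; iterating: T(2)=57, T(3)=192, T(4)=21, T(5)=-555, T(6)=-618, T(7)=1047, T(8)=2901, T(9)=-240, T(10)=-8943, T(11)=-8223, T(12)=18606, T(13)=43275, T(14)=-12543, T(15)=-142368, T(16)=-104739, T(17)=322365; answer 322365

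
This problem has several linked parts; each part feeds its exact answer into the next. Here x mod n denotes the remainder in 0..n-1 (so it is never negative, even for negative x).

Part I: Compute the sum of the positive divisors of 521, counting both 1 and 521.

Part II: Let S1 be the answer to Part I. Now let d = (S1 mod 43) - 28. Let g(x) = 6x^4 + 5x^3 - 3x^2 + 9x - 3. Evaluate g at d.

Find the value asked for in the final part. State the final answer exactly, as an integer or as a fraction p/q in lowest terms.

Part I: 521 is prime, so its only divisors are 1 and 521; sigma = 1 + 521 = 522; answer 522
Part II: S1 = 522; d = -22; 6*(-22)^4 + 5*(-22)^3 - 3*(-22)^2 + 9*(-22)^1 - 3 = (1405536) + (-53240) + (-1452) + (-198) + (-3) = 1350643; answer 1350643

1350643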